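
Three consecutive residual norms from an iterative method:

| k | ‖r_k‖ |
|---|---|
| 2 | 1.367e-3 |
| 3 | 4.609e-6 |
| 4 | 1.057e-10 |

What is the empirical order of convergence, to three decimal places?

p ≈ ln(‖r_4‖/‖r_3‖) / ln(‖r_3‖/‖r_2‖)
  = ln(1.057e-10/4.609e-6) / ln(4.609e-6/1.367e-3)
  = ln(2.29334e-05) / ln(0.00337162)
  = -10.682916 / -5.692362 ≈ 1.876711

1.877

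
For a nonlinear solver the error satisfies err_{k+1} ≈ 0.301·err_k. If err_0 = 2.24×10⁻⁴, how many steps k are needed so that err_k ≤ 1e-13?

18

After k steps, err_k ≈ 2.24×10⁻⁴·0.301^k.
Need 0.301^k ≤ 1e-13/2.24×10⁻⁴ = 4.46429e-10.
k ≥ ln(4.46429e-10)/ln(0.301) = -21.5297/-1.20065 = 17.932.
Smallest integer k = 18.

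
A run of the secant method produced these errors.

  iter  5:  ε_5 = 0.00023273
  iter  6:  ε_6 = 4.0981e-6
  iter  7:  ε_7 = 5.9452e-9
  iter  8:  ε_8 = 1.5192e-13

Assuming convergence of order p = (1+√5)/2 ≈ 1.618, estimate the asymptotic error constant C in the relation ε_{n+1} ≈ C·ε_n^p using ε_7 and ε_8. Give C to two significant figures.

3.1

C ≈ ε_8 / ε_7^1.618
  = 1.5192e-13 / (5.9452e-9)^1.618
  = 1.5192e-13 / 4.90457e-14 ≈ 3.0975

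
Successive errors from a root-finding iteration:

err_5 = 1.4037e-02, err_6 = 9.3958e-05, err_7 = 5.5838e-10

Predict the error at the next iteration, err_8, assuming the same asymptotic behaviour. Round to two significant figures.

1.5e-22

First estimate the order: p ≈ ln(err_7/err_6) / ln(err_6/err_5) = ln(5.5838e-10/9.3958e-05)/ln(9.3958e-05/1.4037e-02) = ln(5.94287e-06)/ln(0.0066936) ≈ 2.4035.
Then err_8 ≈ err_7·(err_7/err_6)^p = 5.5838e-10·(5.94287e-06)^2.4035 = 5.5838e-10·2.74979e-13 ≈ 1.535e-22.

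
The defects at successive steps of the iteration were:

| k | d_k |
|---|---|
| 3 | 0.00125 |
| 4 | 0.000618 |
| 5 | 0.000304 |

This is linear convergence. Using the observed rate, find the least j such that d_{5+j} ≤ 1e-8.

15

Rate ρ ≈ d_5/d_4 = 0.000304/0.000618 = 0.4919.
After j more steps, d_{5+j} ≈ 0.000304·ρ^j; need ρ^j ≤ 1e-8/0.000304 = 3.28947e-05.
j ≥ ln(3.28947e-05)/ln(0.4919) = -10.3222/-0.70948 = 14.549.
So 15 more iterations are needed.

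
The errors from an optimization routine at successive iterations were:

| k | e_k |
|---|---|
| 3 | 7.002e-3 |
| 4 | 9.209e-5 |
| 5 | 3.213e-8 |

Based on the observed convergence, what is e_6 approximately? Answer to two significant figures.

First estimate the order: p ≈ ln(e_5/e_4) / ln(e_4/e_3) = ln(3.213e-8/9.209e-5)/ln(9.209e-5/7.002e-3) = ln(0.000348898)/ln(0.013152) ≈ 1.8380.
Then e_6 ≈ e_5·(e_5/e_4)^p = 3.213e-8·(0.000348898)^1.8380 = 3.213e-8·4.42059e-07 ≈ 1.42e-14.

1.4e-14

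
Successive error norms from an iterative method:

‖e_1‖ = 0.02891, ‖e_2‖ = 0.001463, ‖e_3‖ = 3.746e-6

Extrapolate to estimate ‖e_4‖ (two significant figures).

First estimate the order: p ≈ ln(‖e_3‖/‖e_2‖) / ln(‖e_2‖/‖e_1‖) = ln(3.746e-6/0.001463)/ln(0.001463/0.02891) = ln(0.00256049)/ln(0.0506053) ≈ 2.0001.
Then ‖e_4‖ ≈ ‖e_3‖·(‖e_3‖/‖e_2‖)^p = 3.746e-6·(0.00256049)^2.0001 = 3.746e-6·6.5522e-06 ≈ 2.454e-11.

2.5e-11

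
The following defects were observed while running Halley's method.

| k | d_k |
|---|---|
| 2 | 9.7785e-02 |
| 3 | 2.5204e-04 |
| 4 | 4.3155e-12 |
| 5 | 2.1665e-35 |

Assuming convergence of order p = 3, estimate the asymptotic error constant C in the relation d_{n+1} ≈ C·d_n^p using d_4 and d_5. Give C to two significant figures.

C ≈ d_5 / d_4^3
  = 2.1665e-35 / (4.3155e-12)^3
  = 2.1665e-35 / 8.03699e-35 ≈ 0.26957

0.27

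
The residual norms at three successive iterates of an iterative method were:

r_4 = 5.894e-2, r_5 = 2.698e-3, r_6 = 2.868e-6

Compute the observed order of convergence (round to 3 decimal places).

p ≈ ln(r_6/r_5) / ln(r_5/r_4)
  = ln(2.868e-6/2.698e-3) / ln(2.698e-3/5.894e-2)
  = ln(0.00106301) / ln(0.0457754)
  = -6.846651 / -3.084008 ≈ 2.220050

2.220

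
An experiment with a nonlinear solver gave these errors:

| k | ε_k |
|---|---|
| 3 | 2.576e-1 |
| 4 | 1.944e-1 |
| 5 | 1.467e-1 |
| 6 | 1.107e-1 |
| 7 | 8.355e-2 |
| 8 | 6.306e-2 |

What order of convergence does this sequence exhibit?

1

Consecutive ratios: ε_8/ε_7 = 6.306e-2/8.355e-2 = 0.754758, ε_7/ε_6 = 8.355e-2/1.107e-1 = 0.754743.
p ≈ ln(0.754758)/ln(0.754743) = -0.2814/-0.2814 ≈ 1.00.
So the convergence is linear (order 1).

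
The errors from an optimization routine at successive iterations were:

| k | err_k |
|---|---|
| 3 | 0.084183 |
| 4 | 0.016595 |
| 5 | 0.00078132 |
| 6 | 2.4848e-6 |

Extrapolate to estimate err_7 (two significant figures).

5.0e-11

First estimate the order: p ≈ ln(err_6/err_5) / ln(err_5/err_4) = ln(2.4848e-6/0.00078132)/ln(0.00078132/0.016595) = ln(0.00318026)/ln(0.0470817) ≈ 1.8819.
Then err_7 ≈ err_6·(err_6/err_5)^p = 2.4848e-6·(0.00318026)^1.8819 = 2.4848e-6·1.99473e-05 ≈ 4.957e-11.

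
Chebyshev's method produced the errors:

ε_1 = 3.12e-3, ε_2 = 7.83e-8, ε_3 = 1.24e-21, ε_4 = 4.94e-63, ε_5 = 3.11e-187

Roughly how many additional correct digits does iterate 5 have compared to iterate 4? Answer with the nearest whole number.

Digits gained ≈ log₁₀(ε_4/ε_5) = log₁₀(4.94e-63/3.11e-187) = log₁₀(1.58842e+124) ≈ 124.201.

124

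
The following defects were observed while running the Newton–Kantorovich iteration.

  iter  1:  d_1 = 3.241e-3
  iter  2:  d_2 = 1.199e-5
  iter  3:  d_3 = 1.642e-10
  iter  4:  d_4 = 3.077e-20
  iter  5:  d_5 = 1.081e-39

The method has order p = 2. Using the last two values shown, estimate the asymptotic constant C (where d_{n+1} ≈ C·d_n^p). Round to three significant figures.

C ≈ d_5 / d_4^2
  = 1.081e-39 / (3.077e-20)^2
  = 1.081e-39 / 9.46793e-40 ≈ 1.1417

1.14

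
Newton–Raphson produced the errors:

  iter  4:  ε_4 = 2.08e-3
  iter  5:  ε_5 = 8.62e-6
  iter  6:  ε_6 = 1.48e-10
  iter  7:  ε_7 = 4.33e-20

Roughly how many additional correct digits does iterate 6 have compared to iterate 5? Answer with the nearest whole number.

5

Digits gained ≈ log₁₀(ε_5/ε_6) = log₁₀(8.62e-6/1.48e-10) = log₁₀(58243.2) ≈ 4.765.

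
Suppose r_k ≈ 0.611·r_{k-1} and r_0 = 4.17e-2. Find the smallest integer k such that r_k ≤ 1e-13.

55

After k steps, r_k ≈ 4.17e-2·0.611^k.
Need 0.611^k ≤ 1e-13/4.17e-2 = 2.39808e-12.
k ≥ ln(2.39808e-12)/ln(0.611) = -26.7564/-0.49266 = 54.310.
Smallest integer k = 55.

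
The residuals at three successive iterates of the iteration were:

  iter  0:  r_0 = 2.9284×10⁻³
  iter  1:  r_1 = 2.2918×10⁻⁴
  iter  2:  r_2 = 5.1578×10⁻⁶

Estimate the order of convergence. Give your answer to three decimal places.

1.489

p ≈ ln(r_2/r_1) / ln(r_1/r_0)
  = ln(5.1578×10⁻⁶/2.2918×10⁻⁴) / ln(2.2918×10⁻⁴/2.9284×10⁻³)
  = ln(0.0225055) / ln(0.0782612)
  = -3.793996 / -2.547703 ≈ 1.489183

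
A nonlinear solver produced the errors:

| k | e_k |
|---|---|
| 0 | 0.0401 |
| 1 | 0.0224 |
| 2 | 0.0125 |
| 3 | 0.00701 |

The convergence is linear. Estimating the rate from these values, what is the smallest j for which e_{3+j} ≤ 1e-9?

28

Rate ρ ≈ e_3/e_2 = 0.00701/0.0125 = 0.5608.
After j more steps, e_{3+j} ≈ 0.00701·ρ^j; need ρ^j ≤ 1e-9/0.00701 = 1.42653e-07.
j ≥ ln(1.42653e-07)/ln(0.5608) = -15.7629/-0.57839 = 27.253.
So 28 more iterations are needed.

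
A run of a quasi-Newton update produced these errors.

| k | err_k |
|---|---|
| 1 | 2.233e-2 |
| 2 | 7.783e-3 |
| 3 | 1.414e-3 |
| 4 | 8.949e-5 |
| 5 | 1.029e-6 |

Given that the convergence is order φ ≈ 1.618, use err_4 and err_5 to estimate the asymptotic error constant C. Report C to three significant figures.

C ≈ err_5 / err_4^1.618
  = 1.029e-6 / (8.949e-5)^1.618
  = 1.029e-6 / 2.8182e-07 ≈ 3.6513

3.65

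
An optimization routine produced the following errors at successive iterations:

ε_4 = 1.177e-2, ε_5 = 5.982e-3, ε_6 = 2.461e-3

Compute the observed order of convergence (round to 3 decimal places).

1.312

p ≈ ln(ε_6/ε_5) / ln(ε_5/ε_4)
  = ln(2.461e-3/5.982e-3) / ln(5.982e-3/1.177e-2)
  = ln(0.411401) / ln(0.508241)
  = -0.888187 / -0.676800 ≈ 1.312333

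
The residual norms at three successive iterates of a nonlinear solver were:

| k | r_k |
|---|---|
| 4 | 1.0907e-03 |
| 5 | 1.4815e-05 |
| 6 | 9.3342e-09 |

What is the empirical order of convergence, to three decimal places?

p ≈ ln(r_6/r_5) / ln(r_5/r_4)
  = ln(9.3342e-09/1.4815e-05) / ln(1.4815e-05/1.0907e-03)
  = ln(0.000630051) / ln(0.013583)
  = -7.369710 / -4.298936 ≈ 1.714310

1.714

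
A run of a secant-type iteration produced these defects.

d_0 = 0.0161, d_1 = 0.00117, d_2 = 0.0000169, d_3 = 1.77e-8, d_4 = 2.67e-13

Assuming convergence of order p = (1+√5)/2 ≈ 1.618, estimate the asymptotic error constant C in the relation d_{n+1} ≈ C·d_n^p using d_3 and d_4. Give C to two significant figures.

0.93

C ≈ d_4 / d_3^1.618
  = 2.67e-13 / (1.77e-8)^1.618
  = 2.67e-13 / 2.86563e-13 ≈ 0.93173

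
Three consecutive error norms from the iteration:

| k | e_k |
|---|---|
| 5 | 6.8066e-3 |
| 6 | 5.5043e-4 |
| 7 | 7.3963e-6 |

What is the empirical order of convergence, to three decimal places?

1.714

p ≈ ln(e_7/e_6) / ln(e_6/e_5)
  = ln(7.3963e-6/5.5043e-4) / ln(5.5043e-4/6.8066e-3)
  = ln(0.0134373) / ln(0.0808671)
  = -4.309721 / -2.514948 ≈ 1.713642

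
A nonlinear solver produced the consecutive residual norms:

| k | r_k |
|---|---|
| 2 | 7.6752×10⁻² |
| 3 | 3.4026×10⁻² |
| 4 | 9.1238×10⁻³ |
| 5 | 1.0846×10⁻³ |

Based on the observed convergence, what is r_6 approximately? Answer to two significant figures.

3.5e-5

First estimate the order: p ≈ ln(r_5/r_4) / ln(r_4/r_3) = ln(1.0846×10⁻³/9.1238×10⁻³)/ln(9.1238×10⁻³/3.4026×10⁻²) = ln(0.118876)/ln(0.268142) ≈ 1.6180.
Then r_6 ≈ r_5·(r_5/r_4)^p = 1.0846×10⁻³·(0.118876)^1.6180 = 1.0846×10⁻³·0.0318788 ≈ 3.458e-05.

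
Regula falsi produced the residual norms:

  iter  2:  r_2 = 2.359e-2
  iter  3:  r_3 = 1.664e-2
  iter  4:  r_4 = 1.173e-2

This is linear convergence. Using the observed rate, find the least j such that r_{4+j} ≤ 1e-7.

34

Rate ρ ≈ r_4/r_3 = 1.173e-2/1.664e-2 = 0.7049.
After j more steps, r_{4+j} ≈ 1.173e-2·ρ^j; need ρ^j ≤ 1e-7/1.173e-2 = 8.52515e-06.
j ≥ ln(8.52515e-06)/ln(0.7049) = -11.6725/-0.34970 = 33.379.
So 34 more iterations are needed.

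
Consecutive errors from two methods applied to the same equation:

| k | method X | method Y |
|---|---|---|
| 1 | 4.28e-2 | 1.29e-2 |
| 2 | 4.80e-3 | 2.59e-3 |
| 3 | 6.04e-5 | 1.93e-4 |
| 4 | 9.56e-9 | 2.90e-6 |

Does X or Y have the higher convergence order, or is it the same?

X

Method X: p ≈ ln(9.56e-9/6.04e-5)/ln(6.04e-5/4.80e-3) ≈ 2.00.
Method Y: p ≈ ln(2.90e-6/1.93e-4)/ln(1.93e-4/2.59e-3) ≈ 1.62.
Method X has the higher order (≈2.0 vs ≈1.6).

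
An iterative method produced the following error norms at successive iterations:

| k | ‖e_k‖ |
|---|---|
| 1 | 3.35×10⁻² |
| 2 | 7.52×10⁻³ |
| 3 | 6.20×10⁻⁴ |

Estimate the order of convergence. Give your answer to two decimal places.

p ≈ ln(‖e_3‖/‖e_2‖) / ln(‖e_2‖/‖e_1‖)
  = ln(6.20×10⁻⁴/7.52×10⁻³) / ln(7.52×10⁻³/3.35×10⁻²)
  = ln(0.0824468) / ln(0.224478)
  = -2.49560 / -1.49398 ≈ 1.67044

1.67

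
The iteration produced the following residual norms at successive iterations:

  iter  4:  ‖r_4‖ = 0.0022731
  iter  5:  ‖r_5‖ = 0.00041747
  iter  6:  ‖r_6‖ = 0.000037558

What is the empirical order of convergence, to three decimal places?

p ≈ ln(‖r_6‖/‖r_5‖) / ln(‖r_5‖/‖r_4‖)
  = ln(0.000037558/0.00041747) / ln(0.00041747/0.0022731)
  = ln(0.0899657) / ln(0.183657)
  = -2.408327 / -1.694685 ≈ 1.421106

1.421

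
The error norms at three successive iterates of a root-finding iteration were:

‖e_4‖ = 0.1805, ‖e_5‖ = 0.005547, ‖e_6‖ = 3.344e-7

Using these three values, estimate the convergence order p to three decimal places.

2.790

p ≈ ln(‖e_6‖/‖e_5‖) / ln(‖e_5‖/‖e_4‖)
  = ln(3.344e-7/0.005547) / ln(0.005547/0.1805)
  = ln(6.02848e-05) / ln(0.0307313)
  = -9.716431 / -3.482474 ≈ 2.790094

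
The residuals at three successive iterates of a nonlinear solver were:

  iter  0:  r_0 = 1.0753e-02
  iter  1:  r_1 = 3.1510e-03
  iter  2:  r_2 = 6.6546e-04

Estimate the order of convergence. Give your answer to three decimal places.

1.267

p ≈ ln(r_2/r_1) / ln(r_1/r_0)
  = ln(6.6546e-04/3.1510e-03) / ln(3.1510e-03/1.0753e-02)
  = ln(0.21119) / ln(0.293035)
  = -1.554997 / -1.227463 ≈ 1.266838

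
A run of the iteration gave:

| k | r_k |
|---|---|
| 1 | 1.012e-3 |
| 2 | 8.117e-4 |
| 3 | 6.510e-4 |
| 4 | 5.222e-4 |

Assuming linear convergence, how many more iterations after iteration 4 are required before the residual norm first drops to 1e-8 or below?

50

Rate ρ ≈ r_4/r_3 = 5.222e-4/6.510e-4 = 0.8022.
After j more steps, r_{4+j} ≈ 5.222e-4·ρ^j; need ρ^j ≤ 1e-8/5.222e-4 = 1.91498e-05.
j ≥ ln(1.91498e-05)/ln(0.8022) = -10.8632/-0.22040 = 49.289.
So 50 more iterations are needed.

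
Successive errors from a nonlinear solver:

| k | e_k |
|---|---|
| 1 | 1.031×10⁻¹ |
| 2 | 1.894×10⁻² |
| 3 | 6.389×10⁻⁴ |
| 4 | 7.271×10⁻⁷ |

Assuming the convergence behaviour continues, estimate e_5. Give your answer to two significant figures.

First estimate the order: p ≈ ln(e_4/e_3) / ln(e_3/e_2) = ln(7.271×10⁻⁷/6.389×10⁻⁴)/ln(6.389×10⁻⁴/1.894×10⁻²) = ln(0.00113805)/ln(0.0337328) ≈ 2.0000.
Then e_5 ≈ e_4·(e_4/e_3)^p = 7.271×10⁻⁷·(0.00113805)^2.0000 = 7.271×10⁻⁷·1.29516e-06 ≈ 9.417e-13.

9.4e-13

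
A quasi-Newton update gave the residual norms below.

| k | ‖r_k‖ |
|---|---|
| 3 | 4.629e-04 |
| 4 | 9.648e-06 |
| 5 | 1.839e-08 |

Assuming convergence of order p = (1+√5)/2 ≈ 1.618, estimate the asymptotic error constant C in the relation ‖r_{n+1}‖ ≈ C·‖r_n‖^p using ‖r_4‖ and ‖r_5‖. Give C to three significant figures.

2.40

C ≈ ‖r_5‖ / ‖r_4‖^1.618
  = 1.839e-08 / (9.648e-06)^1.618
  = 1.839e-08 / 7.67043e-09 ≈ 2.3975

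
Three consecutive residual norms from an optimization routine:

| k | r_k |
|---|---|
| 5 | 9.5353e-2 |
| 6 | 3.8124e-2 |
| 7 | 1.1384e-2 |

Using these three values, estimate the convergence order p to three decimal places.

p ≈ ln(r_7/r_6) / ln(r_6/r_5)
  = ln(1.1384e-2/3.8124e-2) / ln(3.8124e-2/9.5353e-2)
  = ln(0.298605) / ln(0.39982)
  = -1.208634 / -0.916741 ≈ 1.318403

1.318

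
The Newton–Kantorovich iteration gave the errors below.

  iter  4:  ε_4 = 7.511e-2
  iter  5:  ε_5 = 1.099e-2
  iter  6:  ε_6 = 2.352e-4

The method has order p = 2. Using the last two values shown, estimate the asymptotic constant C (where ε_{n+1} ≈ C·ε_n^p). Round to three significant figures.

1.95

C ≈ ε_6 / ε_5^2
  = 2.352e-4 / (1.099e-2)^2
  = 2.352e-4 / 0.00012078 ≈ 1.9473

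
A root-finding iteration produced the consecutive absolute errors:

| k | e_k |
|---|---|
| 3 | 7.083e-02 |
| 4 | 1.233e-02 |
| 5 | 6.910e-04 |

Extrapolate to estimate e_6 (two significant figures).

6.0e-6

First estimate the order: p ≈ ln(e_5/e_4) / ln(e_4/e_3) = ln(6.910e-04/1.233e-02)/ln(1.233e-02/7.083e-02) = ln(0.0560422)/ln(0.174079) ≈ 1.6483.
Then e_6 ≈ e_5·(e_5/e_4)^p = 6.910e-04·(0.0560422)^1.6483 = 6.910e-04·0.00865322 ≈ 5.979e-06.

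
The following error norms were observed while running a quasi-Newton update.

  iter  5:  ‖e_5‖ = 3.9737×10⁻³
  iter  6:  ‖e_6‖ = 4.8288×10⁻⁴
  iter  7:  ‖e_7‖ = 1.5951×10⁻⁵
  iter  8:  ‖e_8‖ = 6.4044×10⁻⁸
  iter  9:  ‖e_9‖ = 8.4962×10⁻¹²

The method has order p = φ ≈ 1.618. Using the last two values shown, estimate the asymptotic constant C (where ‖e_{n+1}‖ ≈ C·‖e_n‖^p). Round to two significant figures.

3.7

C ≈ ‖e_9‖ / ‖e_8‖^1.618
  = 8.4962×10⁻¹² / (6.4044×10⁻⁸)^1.618
  = 8.4962×10⁻¹² / 2.29553e-12 ≈ 3.7012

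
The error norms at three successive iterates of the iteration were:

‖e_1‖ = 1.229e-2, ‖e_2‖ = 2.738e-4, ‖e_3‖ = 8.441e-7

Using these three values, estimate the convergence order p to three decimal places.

p ≈ ln(‖e_3‖/‖e_2‖) / ln(‖e_2‖/‖e_1‖)
  = ln(8.441e-7/2.738e-4) / ln(2.738e-4/1.229e-2)
  = ln(0.00308291) / ln(0.0222783)
  = -5.781881 / -3.804142 ≈ 1.519891

1.520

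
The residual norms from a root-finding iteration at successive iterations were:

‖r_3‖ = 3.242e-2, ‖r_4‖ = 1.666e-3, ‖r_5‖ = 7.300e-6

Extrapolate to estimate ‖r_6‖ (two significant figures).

First estimate the order: p ≈ ln(‖r_5‖/‖r_4‖) / ln(‖r_4‖/‖r_3‖) = ln(7.300e-6/1.666e-3)/ln(1.666e-3/3.242e-2) = ln(0.00438175)/ln(0.051388) ≈ 1.8294.
Then ‖r_6‖ ≈ ‖r_5‖·(‖r_5‖/‖r_4‖)^p = 7.300e-6·(0.00438175)^1.8294 = 7.300e-6·4.84875e-05 ≈ 3.54e-10.

3.5e-10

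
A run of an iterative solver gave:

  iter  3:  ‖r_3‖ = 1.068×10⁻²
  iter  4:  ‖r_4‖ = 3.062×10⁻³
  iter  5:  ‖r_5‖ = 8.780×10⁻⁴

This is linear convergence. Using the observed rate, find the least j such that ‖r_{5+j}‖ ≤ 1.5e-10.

13

Rate ρ ≈ ‖r_5‖/‖r_4‖ = 8.780×10⁻⁴/3.062×10⁻³ = 0.2867.
After j more steps, ‖r_{5+j}‖ ≈ 8.780×10⁻⁴·ρ^j; need ρ^j ≤ 1.5e-10/8.780×10⁻⁴ = 1.70843e-07.
j ≥ ln(1.70843e-07)/ln(0.2867) = -15.5825/-1.24932 = 12.473.
So 13 more iterations are needed.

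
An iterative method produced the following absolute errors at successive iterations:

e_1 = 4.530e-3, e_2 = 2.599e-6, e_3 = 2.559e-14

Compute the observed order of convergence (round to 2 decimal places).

2.47

p ≈ ln(e_3/e_2) / ln(e_2/e_1)
  = ln(2.559e-14/2.599e-6) / ln(2.599e-6/4.530e-3)
  = ln(9.84609e-09) / ln(0.000573731)
  = -18.43619 / -7.46335 ≈ 2.47023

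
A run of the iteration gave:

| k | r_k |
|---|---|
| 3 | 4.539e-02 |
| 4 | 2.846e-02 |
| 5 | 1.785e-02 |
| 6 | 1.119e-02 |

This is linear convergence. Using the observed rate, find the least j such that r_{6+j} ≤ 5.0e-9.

32

Rate ρ ≈ r_6/r_5 = 1.119e-02/1.785e-02 = 0.6269.
After j more steps, r_{6+j} ≈ 1.119e-02·ρ^j; need ρ^j ≤ 5.0e-9/1.119e-02 = 4.46828e-07.
j ≥ ln(4.46828e-07)/ln(0.6269) = -14.6211/-0.46697 = 31.311.
So 32 more iterations are needed.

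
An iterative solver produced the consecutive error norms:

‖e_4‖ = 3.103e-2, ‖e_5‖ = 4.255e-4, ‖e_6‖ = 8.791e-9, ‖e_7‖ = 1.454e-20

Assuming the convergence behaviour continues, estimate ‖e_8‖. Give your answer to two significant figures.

3.4e-50

First estimate the order: p ≈ ln(‖e_7‖/‖e_6‖) / ln(‖e_6‖/‖e_5‖) = ln(1.454e-20/8.791e-9)/ln(8.791e-9/4.255e-4) = ln(1.65396e-12)/ln(2.06604e-05) ≈ 2.5148.
Then ‖e_8‖ ≈ ‖e_7‖·(‖e_7‖/‖e_6‖)^p = 1.454e-20·(1.65396e-12)^2.5148 = 1.454e-20·2.35476e-30 ≈ 3.424e-50.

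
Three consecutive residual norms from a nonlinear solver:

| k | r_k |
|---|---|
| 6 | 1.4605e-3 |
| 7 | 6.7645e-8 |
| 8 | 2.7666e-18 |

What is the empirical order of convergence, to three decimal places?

2.397

p ≈ ln(r_8/r_7) / ln(r_7/r_6)
  = ln(2.7666e-18/6.7645e-8) / ln(6.7645e-8/1.4605e-3)
  = ln(4.08988e-11) / ln(4.63163e-05)
  = -23.919920 / -9.980017 ≈ 2.396781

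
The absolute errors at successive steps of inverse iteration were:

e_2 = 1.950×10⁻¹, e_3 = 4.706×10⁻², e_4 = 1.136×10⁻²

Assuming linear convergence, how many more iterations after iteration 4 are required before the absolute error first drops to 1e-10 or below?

Rate ρ ≈ e_4/e_3 = 1.136×10⁻²/4.706×10⁻² = 0.2414.
After j more steps, e_{4+j} ≈ 1.136×10⁻²·ρ^j; need ρ^j ≤ 1e-10/1.136×10⁻² = 8.80282e-09.
j ≥ ln(8.80282e-09)/ln(0.2414) = -18.5482/-1.42130 = 13.050.
So 14 more iterations are needed.

14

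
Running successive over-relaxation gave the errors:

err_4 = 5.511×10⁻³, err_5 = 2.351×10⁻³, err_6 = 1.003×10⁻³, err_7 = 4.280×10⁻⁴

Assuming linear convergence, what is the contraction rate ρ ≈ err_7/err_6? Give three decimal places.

0.427

ρ ≈ err_7/err_6 = 4.280×10⁻⁴/1.003×10⁻³ = 0.42672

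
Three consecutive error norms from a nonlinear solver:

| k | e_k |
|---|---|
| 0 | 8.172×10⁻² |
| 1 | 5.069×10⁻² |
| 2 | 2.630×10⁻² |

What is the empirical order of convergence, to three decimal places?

1.374

p ≈ ln(e_2/e_1) / ln(e_1/e_0)
  = ln(2.630×10⁻²/5.069×10⁻²) / ln(5.069×10⁻²/8.172×10⁻²)
  = ln(0.51884) / ln(0.620289)
  = -0.656160 / -0.477570 ≈ 1.373956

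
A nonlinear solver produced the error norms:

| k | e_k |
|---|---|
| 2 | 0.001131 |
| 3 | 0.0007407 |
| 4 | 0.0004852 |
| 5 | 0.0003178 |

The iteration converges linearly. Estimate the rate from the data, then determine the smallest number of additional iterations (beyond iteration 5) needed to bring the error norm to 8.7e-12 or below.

Rate ρ ≈ e_5/e_4 = 0.0003178/0.0004852 = 0.6550.
After j more steps, e_{5+j} ≈ 0.0003178·ρ^j; need ρ^j ≤ 8.7e-12/0.0003178 = 2.73757e-08.
j ≥ ln(2.73757e-08)/ln(0.6550) = -17.4136/-0.42312 = 41.155.
So 42 more iterations are needed.

42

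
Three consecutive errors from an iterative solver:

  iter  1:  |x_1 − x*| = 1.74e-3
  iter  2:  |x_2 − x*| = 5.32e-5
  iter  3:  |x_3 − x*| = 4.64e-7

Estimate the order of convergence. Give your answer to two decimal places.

p ≈ ln(|x_3 − x*|/|x_2 − x*|) / ln(|x_2 − x*|/|x_1 − x*|)
  = ln(4.64e-7/5.32e-5) / ln(5.32e-5/1.74e-3)
  = ln(0.0087218) / ln(0.0305747)
  = -4.74193 / -3.48758 ≈ 1.35966

1.36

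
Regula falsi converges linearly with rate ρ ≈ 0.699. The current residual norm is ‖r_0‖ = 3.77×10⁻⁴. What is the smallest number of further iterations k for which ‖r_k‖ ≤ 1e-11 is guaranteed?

After k steps, ‖r_k‖ ≈ 3.77×10⁻⁴·0.699^k.
Need 0.699^k ≤ 1e-11/3.77×10⁻⁴ = 2.65252e-08.
k ≥ ln(2.65252e-08)/ln(0.699) = -17.4452/-0.35810 = 48.716.
Smallest integer k = 49.

49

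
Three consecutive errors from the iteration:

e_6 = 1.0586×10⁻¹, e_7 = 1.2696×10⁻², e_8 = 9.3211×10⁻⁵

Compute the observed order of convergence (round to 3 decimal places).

2.317

p ≈ ln(e_8/e_7) / ln(e_7/e_6)
  = ln(9.3211×10⁻⁵/1.2696×10⁻²) / ln(1.2696×10⁻²/1.0586×10⁻¹)
  = ln(0.00734176) / ln(0.119932)
  = -4.914177 / -2.120830 ≈ 2.317101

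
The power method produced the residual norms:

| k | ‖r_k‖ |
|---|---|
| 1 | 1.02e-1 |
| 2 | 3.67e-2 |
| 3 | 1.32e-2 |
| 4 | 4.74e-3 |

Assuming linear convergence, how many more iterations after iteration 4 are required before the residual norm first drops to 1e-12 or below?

22

Rate ρ ≈ ‖r_4‖/‖r_3‖ = 4.74e-3/1.32e-2 = 0.3591.
After j more steps, ‖r_{4+j}‖ ≈ 4.74e-3·ρ^j; need ρ^j ≤ 1e-12/4.74e-3 = 2.1097e-10.
j ≥ ln(2.1097e-10)/ln(0.3591) = -22.2793/-1.02415 = 21.754.
So 22 more iterations are needed.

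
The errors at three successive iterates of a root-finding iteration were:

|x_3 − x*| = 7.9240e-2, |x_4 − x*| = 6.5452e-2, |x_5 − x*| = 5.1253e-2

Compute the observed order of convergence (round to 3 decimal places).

1.279

p ≈ ln(|x_5 − x*|/|x_4 − x*|) / ln(|x_4 − x*|/|x_3 − x*|)
  = ln(5.1253e-2/6.5452e-2) / ln(6.5452e-2/7.9240e-2)
  = ln(0.783062) / ln(0.825997)
  = -0.244543 / -0.191164 ≈ 1.279231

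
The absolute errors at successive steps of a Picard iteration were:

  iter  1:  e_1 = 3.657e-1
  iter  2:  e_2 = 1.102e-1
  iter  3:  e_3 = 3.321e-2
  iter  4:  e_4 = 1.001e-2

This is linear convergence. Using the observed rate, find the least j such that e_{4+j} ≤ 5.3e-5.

5

Rate ρ ≈ e_4/e_3 = 1.001e-2/3.321e-2 = 0.3014.
After j more steps, e_{4+j} ≈ 1.001e-2·ρ^j; need ρ^j ≤ 5.3e-5/1.001e-2 = 0.00529471.
j ≥ ln(0.00529471)/ln(0.3014) = -5.2410/-1.19932 = 4.370.
So 5 more iterations are needed.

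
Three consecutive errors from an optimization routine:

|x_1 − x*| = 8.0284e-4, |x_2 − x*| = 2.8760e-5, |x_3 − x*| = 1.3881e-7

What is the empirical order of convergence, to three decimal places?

p ≈ ln(|x_3 − x*|/|x_2 − x*|) / ln(|x_2 − x*|/|x_1 − x*|)
  = ln(1.3881e-7/2.8760e-5) / ln(2.8760e-5/8.0284e-4)
  = ln(0.0048265) / ln(0.0358228)
  = -5.333634 / -3.329171 ≈ 1.602091

1.602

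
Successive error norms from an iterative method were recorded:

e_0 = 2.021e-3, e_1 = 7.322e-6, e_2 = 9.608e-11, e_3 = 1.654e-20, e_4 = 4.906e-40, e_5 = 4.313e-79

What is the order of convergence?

Consecutive ratios: e_5/e_4 = 4.313e-79/4.906e-40 = 8.79128e-40, e_4/e_3 = 4.906e-40/1.654e-20 = 2.96614e-20.
p ≈ ln(8.79128e-40)/ln(2.96614e-20) = -89.9296/-44.9644 ≈ 2.00.
So the convergence is quadratic (order 2).

2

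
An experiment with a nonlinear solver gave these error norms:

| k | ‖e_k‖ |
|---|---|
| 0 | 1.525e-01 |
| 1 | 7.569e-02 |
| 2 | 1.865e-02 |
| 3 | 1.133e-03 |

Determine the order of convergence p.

Consecutive ratios: ‖e_3‖/‖e_2‖ = 1.133e-03/1.865e-02 = 0.0607507, ‖e_2‖/‖e_1‖ = 1.865e-02/7.569e-02 = 0.2464.
p ≈ ln(0.0607507)/ln(0.2464) = -2.8010/-1.4008 ≈ 2.00.
So the convergence is quadratic (order 2).

2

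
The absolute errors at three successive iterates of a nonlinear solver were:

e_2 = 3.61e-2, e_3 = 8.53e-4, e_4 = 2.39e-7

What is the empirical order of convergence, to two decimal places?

2.18

p ≈ ln(e_4/e_3) / ln(e_3/e_2)
  = ln(2.39e-7/8.53e-4) / ln(8.53e-4/3.61e-2)
  = ln(0.000280188) / ln(0.0236288)
  = -8.18005 / -3.74529 ≈ 2.18409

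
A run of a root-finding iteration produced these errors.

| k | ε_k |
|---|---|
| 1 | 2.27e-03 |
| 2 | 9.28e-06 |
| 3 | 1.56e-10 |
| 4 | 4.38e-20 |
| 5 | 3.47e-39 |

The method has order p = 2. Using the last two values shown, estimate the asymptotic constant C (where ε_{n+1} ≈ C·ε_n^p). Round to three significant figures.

1.81

C ≈ ε_5 / ε_4^2
  = 3.47e-39 / (4.38e-20)^2
  = 3.47e-39 / 1.91844e-39 ≈ 1.8088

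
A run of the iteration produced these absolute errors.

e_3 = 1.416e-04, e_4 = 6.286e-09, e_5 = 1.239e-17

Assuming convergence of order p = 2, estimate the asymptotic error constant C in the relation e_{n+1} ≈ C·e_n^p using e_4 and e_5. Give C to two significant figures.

0.31

C ≈ e_5 / e_4^2
  = 1.239e-17 / (6.286e-09)^2
  = 1.239e-17 / 3.95138e-17 ≈ 0.31356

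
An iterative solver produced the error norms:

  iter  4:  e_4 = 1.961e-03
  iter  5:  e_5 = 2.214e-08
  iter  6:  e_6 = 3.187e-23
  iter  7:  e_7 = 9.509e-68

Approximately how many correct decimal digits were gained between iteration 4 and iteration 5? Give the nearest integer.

Digits gained ≈ log₁₀(e_4/e_5) = log₁₀(1.961e-03/2.214e-08) = log₁₀(88572.7) ≈ 4.947.

5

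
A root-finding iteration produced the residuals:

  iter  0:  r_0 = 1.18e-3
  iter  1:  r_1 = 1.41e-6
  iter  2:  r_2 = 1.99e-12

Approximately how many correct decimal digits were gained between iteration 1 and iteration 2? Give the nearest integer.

Digits gained ≈ log₁₀(r_1/r_2) = log₁₀(1.41e-6/1.99e-12) = log₁₀(708543) ≈ 5.850.

6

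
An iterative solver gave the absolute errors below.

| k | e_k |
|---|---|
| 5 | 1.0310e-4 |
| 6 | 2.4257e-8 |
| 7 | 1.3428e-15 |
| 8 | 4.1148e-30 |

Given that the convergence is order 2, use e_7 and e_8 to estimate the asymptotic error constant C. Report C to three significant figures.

C ≈ e_8 / e_7^2
  = 4.1148e-30 / (1.3428e-15)^2
  = 4.1148e-30 / 1.80311e-30 ≈ 2.2821

2.28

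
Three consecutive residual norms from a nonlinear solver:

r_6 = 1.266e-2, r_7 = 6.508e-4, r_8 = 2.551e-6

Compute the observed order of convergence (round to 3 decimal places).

1.867

p ≈ ln(r_8/r_7) / ln(r_7/r_6)
  = ln(2.551e-6/6.508e-4) / ln(6.508e-4/1.266e-2)
  = ln(0.00391979) / ln(0.051406)
  = -5.541717 / -2.968000 ≈ 1.867155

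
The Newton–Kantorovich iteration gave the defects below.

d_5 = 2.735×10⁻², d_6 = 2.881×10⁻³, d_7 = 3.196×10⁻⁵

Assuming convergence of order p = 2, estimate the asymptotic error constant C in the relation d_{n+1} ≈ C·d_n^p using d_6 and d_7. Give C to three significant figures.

3.85

C ≈ d_7 / d_6^2
  = 3.196×10⁻⁵ / (2.881×10⁻³)^2
  = 3.196×10⁻⁵ / 8.30016e-06 ≈ 3.8505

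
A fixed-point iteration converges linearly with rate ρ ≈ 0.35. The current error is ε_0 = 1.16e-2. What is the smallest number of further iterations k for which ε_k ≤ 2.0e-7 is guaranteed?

11

After k steps, ε_k ≈ 1.16e-2·0.35^k.
Need 0.35^k ≤ 2.0e-7/1.16e-2 = 1.72414e-05.
k ≥ ln(1.72414e-05)/ln(0.35) = -10.9682/-1.04982 = 10.448.
Smallest integer k = 11.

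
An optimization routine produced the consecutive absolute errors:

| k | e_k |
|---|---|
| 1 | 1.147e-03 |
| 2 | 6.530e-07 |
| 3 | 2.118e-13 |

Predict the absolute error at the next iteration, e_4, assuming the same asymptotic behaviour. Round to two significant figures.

First estimate the order: p ≈ ln(e_3/e_2) / ln(e_2/e_1) = ln(2.118e-13/6.530e-07)/ln(6.530e-07/1.147e-03) = ln(3.24349e-07)/ln(0.000569311) ≈ 1.9999.
Then e_4 ≈ e_3·(e_3/e_2)^p = 2.118e-13·(3.24349e-07)^1.9999 = 2.118e-13·1.0536e-13 ≈ 2.232e-26.

2.2e-26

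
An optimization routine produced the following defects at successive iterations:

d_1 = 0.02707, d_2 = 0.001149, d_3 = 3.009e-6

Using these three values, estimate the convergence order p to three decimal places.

p ≈ ln(d_3/d_2) / ln(d_2/d_1)
  = ln(3.009e-6/0.001149) / ln(0.001149/0.02707)
  = ln(0.0026188) / ln(0.0424455)
  = -5.945039 / -3.159534 ≈ 1.881619

1.882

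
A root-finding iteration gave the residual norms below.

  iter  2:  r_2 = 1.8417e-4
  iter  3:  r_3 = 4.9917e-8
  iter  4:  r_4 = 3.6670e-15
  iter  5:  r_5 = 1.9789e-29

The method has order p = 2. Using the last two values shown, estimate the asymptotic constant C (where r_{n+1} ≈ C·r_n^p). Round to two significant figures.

C ≈ r_5 / r_4^2
  = 1.9789e-29 / (3.6670e-15)^2
  = 1.9789e-29 / 1.34469e-29 ≈ 1.4716

1.5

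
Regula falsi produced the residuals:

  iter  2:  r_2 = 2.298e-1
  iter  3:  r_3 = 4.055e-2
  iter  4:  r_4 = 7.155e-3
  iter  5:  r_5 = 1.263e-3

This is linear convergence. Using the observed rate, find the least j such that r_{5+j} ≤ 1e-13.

Rate ρ ≈ r_5/r_4 = 1.263e-3/7.155e-3 = 0.1765.
After j more steps, r_{5+j} ≈ 1.263e-3·ρ^j; need ρ^j ≤ 1e-13/1.263e-3 = 7.91766e-11.
j ≥ ln(7.91766e-11)/ln(0.1765) = -23.2593/-1.73443 = 13.410.
So 14 more iterations are needed.

14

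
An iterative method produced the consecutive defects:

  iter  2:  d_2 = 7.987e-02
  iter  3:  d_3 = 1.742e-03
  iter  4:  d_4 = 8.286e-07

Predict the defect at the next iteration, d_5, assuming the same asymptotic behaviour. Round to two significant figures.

1.9e-13

First estimate the order: p ≈ ln(d_4/d_3) / ln(d_3/d_2) = ln(8.286e-07/1.742e-03)/ln(1.742e-03/7.987e-02) = ln(0.00047566)/ln(0.0218104) ≈ 2.0000.
Then d_5 ≈ d_4·(d_4/d_3)^p = 8.286e-07·(0.00047566)^2.0000 = 8.286e-07·2.26252e-07 ≈ 1.875e-13.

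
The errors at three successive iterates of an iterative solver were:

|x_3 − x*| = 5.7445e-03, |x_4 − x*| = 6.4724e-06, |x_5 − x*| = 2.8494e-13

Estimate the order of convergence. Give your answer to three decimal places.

p ≈ ln(|x_5 − x*|/|x_4 − x*|) / ln(|x_4 − x*|/|x_3 − x*|)
  = ln(2.8494e-13/6.4724e-06) / ln(6.4724e-06/5.7445e-03)
  = ln(4.40239e-08) / ln(0.00112671)
  = -16.938533 / -6.788453 ≈ 2.495198

2.495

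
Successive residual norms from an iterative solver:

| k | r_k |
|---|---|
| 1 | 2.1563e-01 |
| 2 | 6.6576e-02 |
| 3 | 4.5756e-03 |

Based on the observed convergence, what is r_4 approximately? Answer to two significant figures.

First estimate the order: p ≈ ln(r_3/r_2) / ln(r_2/r_1) = ln(4.5756e-03/6.6576e-02)/ln(6.6576e-02/2.1563e-01) = ln(0.0687275)/ln(0.308751) ≈ 2.2784.
Then r_4 ≈ r_3·(r_3/r_2)^p = 4.5756e-03·(0.0687275)^2.2784 = 4.5756e-03·0.00224139 ≈ 1.026e-05.

1.0e-5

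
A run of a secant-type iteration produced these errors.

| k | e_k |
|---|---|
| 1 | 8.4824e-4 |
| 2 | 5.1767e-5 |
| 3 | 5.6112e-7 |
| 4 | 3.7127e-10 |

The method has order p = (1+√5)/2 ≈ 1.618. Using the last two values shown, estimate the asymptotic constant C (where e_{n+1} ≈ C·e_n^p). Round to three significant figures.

C ≈ e_4 / e_3^1.618
  = 3.7127e-10 / (5.6112e-7)^1.618
  = 3.7127e-10 / 7.69081e-11 ≈ 4.8274

4.83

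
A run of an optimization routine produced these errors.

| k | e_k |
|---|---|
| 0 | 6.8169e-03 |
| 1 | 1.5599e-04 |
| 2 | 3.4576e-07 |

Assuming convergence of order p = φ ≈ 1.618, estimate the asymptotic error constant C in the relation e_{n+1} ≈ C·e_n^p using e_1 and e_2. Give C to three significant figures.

C ≈ e_2 / e_1^1.618
  = 3.4576e-07 / (1.5599e-04)^1.618
  = 3.4576e-07 / 6.92517e-07 ≈ 0.49928

0.499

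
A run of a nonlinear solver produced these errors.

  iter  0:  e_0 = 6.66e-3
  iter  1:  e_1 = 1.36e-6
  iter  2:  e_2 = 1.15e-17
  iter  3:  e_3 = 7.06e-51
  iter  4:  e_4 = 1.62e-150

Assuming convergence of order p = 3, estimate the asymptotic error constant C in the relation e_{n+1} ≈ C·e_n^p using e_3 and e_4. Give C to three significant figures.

4.60

C ≈ e_4 / e_3^3
  = 1.62e-150 / (7.06e-51)^3
  = 1.62e-150 / 3.51896e-151 ≈ 4.6036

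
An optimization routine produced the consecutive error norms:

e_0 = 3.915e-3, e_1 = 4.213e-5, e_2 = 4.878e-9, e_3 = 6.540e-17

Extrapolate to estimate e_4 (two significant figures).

1.2e-32

First estimate the order: p ≈ ln(e_3/e_2) / ln(e_2/e_1) = ln(6.540e-17/4.878e-9)/ln(4.878e-9/4.213e-5) = ln(1.34071e-08)/ln(0.000115784) ≈ 2.0000.
Then e_4 ≈ e_3·(e_3/e_2)^p = 6.540e-17·(1.34071e-08)^2.0000 = 6.540e-17·1.7975e-16 ≈ 1.176e-32.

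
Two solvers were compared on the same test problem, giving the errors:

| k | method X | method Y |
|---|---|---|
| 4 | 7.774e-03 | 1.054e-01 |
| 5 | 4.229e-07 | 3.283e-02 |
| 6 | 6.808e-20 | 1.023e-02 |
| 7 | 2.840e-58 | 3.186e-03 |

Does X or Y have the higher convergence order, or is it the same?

Method X: p ≈ ln(2.840e-58/6.808e-20)/ln(6.808e-20/4.229e-07) ≈ 3.00.
Method Y: p ≈ ln(3.186e-03/1.023e-02)/ln(1.023e-02/3.283e-02) ≈ 1.00.
Method X has the higher order (≈3.0 vs ≈1.0).

X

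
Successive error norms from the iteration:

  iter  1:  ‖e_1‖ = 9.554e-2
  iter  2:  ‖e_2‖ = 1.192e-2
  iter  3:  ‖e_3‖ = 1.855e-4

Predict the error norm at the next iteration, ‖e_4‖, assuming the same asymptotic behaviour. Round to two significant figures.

First estimate the order: p ≈ ln(‖e_3‖/‖e_2‖) / ln(‖e_2‖/‖e_1‖) = ln(1.855e-4/1.192e-2)/ln(1.192e-2/9.554e-2) = ln(0.0155621)/ln(0.124764) ≈ 2.0001.
Then ‖e_4‖ ≈ ‖e_3‖·(‖e_3‖/‖e_2‖)^p = 1.855e-4·(0.0155621)^2.0001 = 1.855e-4·0.000242078 ≈ 4.491e-08.

4.5e-8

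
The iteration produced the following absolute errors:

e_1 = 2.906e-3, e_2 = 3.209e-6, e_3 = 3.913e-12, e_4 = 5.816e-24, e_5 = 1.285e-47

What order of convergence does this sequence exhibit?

Consecutive ratios: e_5/e_4 = 1.285e-47/5.816e-24 = 2.20942e-24, e_4/e_3 = 5.816e-24/3.913e-12 = 1.48633e-12.
p ≈ ln(2.20942e-24)/ln(1.48633e-12) = -54.4693/-27.2347 ≈ 2.00.
So the convergence is quadratic (order 2).

2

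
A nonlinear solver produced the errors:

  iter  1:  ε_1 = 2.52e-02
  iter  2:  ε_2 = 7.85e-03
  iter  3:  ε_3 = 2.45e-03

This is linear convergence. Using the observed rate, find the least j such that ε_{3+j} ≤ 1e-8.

Rate ρ ≈ ε_3/ε_2 = 2.45e-03/7.85e-03 = 0.3121.
After j more steps, ε_{3+j} ≈ 2.45e-03·ρ^j; need ρ^j ≤ 1e-8/2.45e-03 = 4.08163e-06.
j ≥ ln(4.08163e-06)/ln(0.3121) = -12.4090/-1.16443 = 10.657.
So 11 more iterations are needed.

11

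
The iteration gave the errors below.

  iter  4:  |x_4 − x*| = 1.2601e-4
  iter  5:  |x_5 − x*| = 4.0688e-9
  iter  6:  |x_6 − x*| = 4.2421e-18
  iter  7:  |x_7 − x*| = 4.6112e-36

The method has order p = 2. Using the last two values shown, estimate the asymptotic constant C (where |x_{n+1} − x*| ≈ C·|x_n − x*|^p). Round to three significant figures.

0.256

C ≈ |x_7 − x*| / |x_6 − x*|^2
  = 4.6112e-36 / (4.2421e-18)^2
  = 4.6112e-36 / 1.79954e-35 ≈ 0.25624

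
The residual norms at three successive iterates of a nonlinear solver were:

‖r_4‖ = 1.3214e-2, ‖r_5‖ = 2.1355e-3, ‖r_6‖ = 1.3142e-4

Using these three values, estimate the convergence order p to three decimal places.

p ≈ ln(‖r_6‖/‖r_5‖) / ln(‖r_5‖/‖r_4‖)
  = ln(1.3142e-4/2.1355e-3) / ln(2.1355e-3/1.3214e-2)
  = ln(0.0615406) / ln(0.161609)
  = -2.788058 / -1.822575 ≈ 1.529736

1.530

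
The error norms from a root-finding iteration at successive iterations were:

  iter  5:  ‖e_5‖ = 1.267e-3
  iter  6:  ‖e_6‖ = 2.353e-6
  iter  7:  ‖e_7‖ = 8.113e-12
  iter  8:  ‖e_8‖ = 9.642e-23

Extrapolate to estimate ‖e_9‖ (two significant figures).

First estimate the order: p ≈ ln(‖e_8‖/‖e_7‖) / ln(‖e_7‖/‖e_6‖) = ln(9.642e-23/8.113e-12)/ln(8.113e-12/2.353e-6) = ln(1.18846e-11)/ln(3.44794e-06) ≈ 2.0000.
Then ‖e_9‖ ≈ ‖e_8‖·(‖e_8‖/‖e_7‖)^p = 9.642e-23·(1.18846e-11)^2.0000 = 9.642e-23·1.41244e-22 ≈ 1.362e-44.

1.4e-44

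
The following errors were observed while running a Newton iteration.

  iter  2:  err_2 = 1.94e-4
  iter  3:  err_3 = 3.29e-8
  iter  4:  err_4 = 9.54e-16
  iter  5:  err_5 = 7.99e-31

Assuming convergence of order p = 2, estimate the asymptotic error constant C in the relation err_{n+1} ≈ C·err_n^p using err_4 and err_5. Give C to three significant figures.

0.878

C ≈ err_5 / err_4^2
  = 7.99e-31 / (9.54e-16)^2
  = 7.99e-31 / 9.10116e-31 ≈ 0.87791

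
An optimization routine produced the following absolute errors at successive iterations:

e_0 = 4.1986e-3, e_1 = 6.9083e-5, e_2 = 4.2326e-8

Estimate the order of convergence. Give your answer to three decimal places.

p ≈ ln(e_2/e_1) / ln(e_1/e_0)
  = ln(4.2326e-8/6.9083e-5) / ln(6.9083e-5/4.1986e-3)
  = ln(0.000612683) / ln(0.0164538)
  = -7.397663 / -4.107199 ≈ 1.801146

1.801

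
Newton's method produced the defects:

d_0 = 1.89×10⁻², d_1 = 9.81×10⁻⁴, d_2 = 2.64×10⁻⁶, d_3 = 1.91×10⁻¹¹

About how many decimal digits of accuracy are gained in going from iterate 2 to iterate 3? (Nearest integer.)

Digits gained ≈ log₁₀(d_2/d_3) = log₁₀(2.64×10⁻⁶/1.91×10⁻¹¹) = log₁₀(138220) ≈ 5.141.

5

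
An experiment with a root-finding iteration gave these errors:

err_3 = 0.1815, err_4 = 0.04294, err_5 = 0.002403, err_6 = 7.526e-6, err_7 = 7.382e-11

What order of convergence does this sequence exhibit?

Consecutive ratios: err_7/err_6 = 7.382e-11/7.526e-6 = 9.80866e-06, err_6/err_5 = 7.526e-6/0.002403 = 0.00313192.
p ≈ ln(9.80866e-06)/ln(0.00313192) = -11.5322/-5.7661 ≈ 2.00.
So the convergence is quadratic (order 2).

2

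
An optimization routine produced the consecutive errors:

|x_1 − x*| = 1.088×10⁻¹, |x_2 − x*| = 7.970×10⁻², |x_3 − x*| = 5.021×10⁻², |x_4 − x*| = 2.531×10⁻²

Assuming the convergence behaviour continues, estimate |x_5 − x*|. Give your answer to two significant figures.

First estimate the order: p ≈ ln(|x_4 − x*|/|x_3 − x*|) / ln(|x_3 − x*|/|x_2 − x*|) = ln(2.531×10⁻²/5.021×10⁻²)/ln(5.021×10⁻²/7.970×10⁻²) = ln(0.504083)/ln(0.629987) ≈ 1.4825.
Then |x_5 − x*| ≈ |x_4 − x*|·(|x_4 − x*|/|x_3 − x*|)^p = 2.531×10⁻²·(0.504083)^1.4825 = 2.531×10⁻²·0.362209 ≈ 0.009168.

9.2e-3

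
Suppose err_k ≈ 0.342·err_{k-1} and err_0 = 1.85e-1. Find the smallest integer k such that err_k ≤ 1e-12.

After k steps, err_k ≈ 1.85e-1·0.342^k.
Need 0.342^k ≤ 1e-12/1.85e-1 = 5.40541e-12.
k ≥ ln(5.40541e-12)/ln(0.342) = -25.9436/-1.07294 = 24.180.
Smallest integer k = 25.

25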